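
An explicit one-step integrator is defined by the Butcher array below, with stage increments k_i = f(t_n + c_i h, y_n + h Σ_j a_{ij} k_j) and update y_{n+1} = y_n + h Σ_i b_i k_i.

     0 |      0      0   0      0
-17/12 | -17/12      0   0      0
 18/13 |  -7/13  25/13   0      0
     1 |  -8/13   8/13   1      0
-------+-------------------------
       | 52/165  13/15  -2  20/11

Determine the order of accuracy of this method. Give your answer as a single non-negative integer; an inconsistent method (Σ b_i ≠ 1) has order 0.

1

b = (52/165, 13/15, -2, 20/11)
c = (0, -17/12, 18/13, 1)
Ac = (0, 0, -425/156, 20/39)
Σ b_i: 52/165·1 + 13/15·1 + (-2)·1 + 20/11·1 = 1 ✓
b·c: 13/15·(-17/12) + (-2)·18/13 + 20/11·1 = -56083/25740 ≠ 1/2 ⇒ order 1.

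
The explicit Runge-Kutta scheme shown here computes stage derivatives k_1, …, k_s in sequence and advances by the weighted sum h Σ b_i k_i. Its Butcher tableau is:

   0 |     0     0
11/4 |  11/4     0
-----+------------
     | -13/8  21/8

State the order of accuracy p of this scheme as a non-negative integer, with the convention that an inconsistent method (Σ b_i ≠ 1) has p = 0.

1

b = (-13/8, 21/8)
c = (0, 11/4)
Σ b_i: (-13/8)·1 + 21/8·1 = 1 ✓
b·c: 21/8·11/4 = 231/32 ≠ 1/2 ⇒ order 1.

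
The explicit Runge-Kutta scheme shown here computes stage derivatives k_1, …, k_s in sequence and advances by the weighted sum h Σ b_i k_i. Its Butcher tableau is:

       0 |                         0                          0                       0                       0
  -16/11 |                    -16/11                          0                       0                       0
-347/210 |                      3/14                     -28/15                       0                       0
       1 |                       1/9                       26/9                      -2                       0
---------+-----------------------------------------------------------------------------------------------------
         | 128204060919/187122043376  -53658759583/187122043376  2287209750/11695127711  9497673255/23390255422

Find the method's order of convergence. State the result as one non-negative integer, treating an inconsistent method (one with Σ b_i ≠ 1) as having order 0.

3

b = (128204060919/187122043376, -53658759583/187122043376, 2287209750/11695127711, 9497673255/23390255422)
c = (0, -16/11, -347/210, 1)
Ac = (0, 0, 448/165, -3109/3465)
Σ b_i: 128204060919/187122043376·1 + (-53658759583/187122043376)·1 + 2287209750/11695127711·1 + 9497673255/23390255422·1 = 1 ✓
b·c: (-53658759583/187122043376)·(-16/11) + 2287209750/11695127711·(-347/210) + 9497673255/23390255422·1 = 1/2 ✓
b·c²: (-53658759583/187122043376)·256/121 + 2287209750/11695127711·120409/44100 + 9497673255/23390255422·1 = 1/3 ✓
b·Ac: 2287209750/11695127711·448/165 + 9497673255/23390255422·(-3109/3465) = 1/6 ✓
b·c³: (-53658759583/187122043376)·(-4096/1331) + 2287209750/11695127711·(-41781923/9261000) + 9497673255/23390255422·1 = 1881160397935/4631270573556 ≠ 1/4 ⇒ order 3.
b·(c∘Ac): 2287209750/11695127711·(-11104/2475) + 9497673255/23390255422·(-3109/3465) = -319493212473/257292809642 ≠ 1/8
b·Ac²: 2287209750/11695127711·(-7168/1815) + 9497673255/23390255422·193079/296450 = -9147550939423/18010496674940 ≠ 1/12
b·A²c: 9497673255/23390255422·(-896/165) = -283663841216/128646404821 ≠ 1/24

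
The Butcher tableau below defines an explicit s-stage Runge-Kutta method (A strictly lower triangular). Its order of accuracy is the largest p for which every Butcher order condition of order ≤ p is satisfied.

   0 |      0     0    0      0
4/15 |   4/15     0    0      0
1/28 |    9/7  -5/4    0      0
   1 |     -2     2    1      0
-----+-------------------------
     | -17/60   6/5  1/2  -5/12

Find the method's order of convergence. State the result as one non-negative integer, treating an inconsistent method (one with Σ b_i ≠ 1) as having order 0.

1

b = (-17/60, 6/5, 1/2, -5/12)
c = (0, 4/15, 1/28, 1)
Ac = (0, 0, -1/3, 239/420)
Σ b_i: (-17/60)·1 + 6/5·1 + 1/2·1 + (-5/12)·1 = 1 ✓
b·c: 6/5·4/15 + 1/2·1/28 + (-5/12)·1 = -331/4200 ≠ 1/2 ⇒ order 1.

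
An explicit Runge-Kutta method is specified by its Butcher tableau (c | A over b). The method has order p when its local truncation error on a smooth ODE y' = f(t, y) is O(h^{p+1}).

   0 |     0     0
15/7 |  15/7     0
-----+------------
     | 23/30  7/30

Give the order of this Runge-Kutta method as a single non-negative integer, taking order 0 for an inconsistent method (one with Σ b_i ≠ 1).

2

b = (23/30, 7/30)
c = (0, 15/7)
Σ b_i: 23/30·1 + 7/30·1 = 1 ✓
b·c: 7/30·15/7 = 1/2 ✓; 2 stages ⇒ order 2.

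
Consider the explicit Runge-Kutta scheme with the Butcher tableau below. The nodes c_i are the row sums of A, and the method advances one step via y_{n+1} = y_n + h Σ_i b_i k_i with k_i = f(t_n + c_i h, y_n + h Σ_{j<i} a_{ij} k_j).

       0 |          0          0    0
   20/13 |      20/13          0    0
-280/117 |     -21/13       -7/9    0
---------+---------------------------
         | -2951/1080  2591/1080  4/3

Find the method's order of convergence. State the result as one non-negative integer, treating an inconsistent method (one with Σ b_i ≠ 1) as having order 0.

b = (-2951/1080, 2591/1080, 4/3)
c = (0, 20/13, -280/117)
Ac = (0, 0, -140/117)
Σ b_i: (-2951/1080)·1 + 2591/1080·1 + 4/3·1 = 1 ✓
b·c: 2591/1080·20/13 + 4/3·(-280/117) = 1/2 ✓
b·c²: 2591/1080·400/169 + 4/3·78400/13689 = 546790/41067 ≠ 1/3 ⇒ order 2.
b·Ac: 4/3·(-140/117) = -560/351 ≠ 1/6

2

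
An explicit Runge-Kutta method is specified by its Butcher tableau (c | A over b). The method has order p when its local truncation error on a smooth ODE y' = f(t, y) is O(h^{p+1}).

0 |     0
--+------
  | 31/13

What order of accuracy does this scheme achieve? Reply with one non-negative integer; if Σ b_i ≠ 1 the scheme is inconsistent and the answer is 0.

0

b = (31/13)
c = (0)
Σ b_i: 31/13·1 = 31/13 ≠ 1 ⇒ order 0.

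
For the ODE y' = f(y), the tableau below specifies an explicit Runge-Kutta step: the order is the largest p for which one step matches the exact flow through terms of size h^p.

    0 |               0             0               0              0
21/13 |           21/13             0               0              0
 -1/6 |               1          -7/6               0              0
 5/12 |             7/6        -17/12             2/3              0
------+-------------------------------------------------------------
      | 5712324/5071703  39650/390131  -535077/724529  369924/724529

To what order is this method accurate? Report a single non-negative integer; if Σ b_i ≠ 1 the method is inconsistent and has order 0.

b = (5712324/5071703, 39650/390131, -535077/724529, 369924/724529)
c = (0, 21/13, -1/6, 5/12)
Ac = (0, 0, -49/26, -1123/468)
Σ b_i: 5712324/5071703·1 + 39650/390131·1 + (-535077/724529)·1 + 369924/724529·1 = 1 ✓
b·c: 39650/390131·21/13 + (-535077/724529)·(-1/6) + 369924/724529·5/12 = 1/2 ✓
b·c²: 39650/390131·441/169 + (-535077/724529)·1/36 + 369924/724529·25/144 = 1/3 ✓
b·Ac: (-535077/724529)·(-49/26) + 369924/724529·(-1123/468) = 1/6 ✓
b·c³: 39650/390131·9261/2197 + (-535077/724529)·(-1/216) + 369924/724529·125/1728 = 635792809/1356318288 ≠ 1/4 ⇒ order 3.
b·(c∘Ac): (-535077/724529)·49/156 + 369924/724529·(-5615/5616) = -62937481/84769893 ≠ 1/8
b·Ac²: (-535077/724529)·(-1029/338) + 369924/724529·(-67135/18252) = 62785139/169539786 ≠ 1/12
b·A²c: 369924/724529·(-49/39) = -6042092/9418877 ≠ 1/24

3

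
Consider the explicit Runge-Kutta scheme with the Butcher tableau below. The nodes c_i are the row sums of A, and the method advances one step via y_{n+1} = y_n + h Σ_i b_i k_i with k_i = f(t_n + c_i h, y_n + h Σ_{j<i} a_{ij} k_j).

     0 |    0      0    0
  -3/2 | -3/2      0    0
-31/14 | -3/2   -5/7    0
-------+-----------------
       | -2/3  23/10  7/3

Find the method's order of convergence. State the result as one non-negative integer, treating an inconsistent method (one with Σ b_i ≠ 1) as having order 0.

b = (-2/3, 23/10, 7/3)
c = (0, -3/2, -31/14)
Ac = (0, 0, 15/14)
Σ b_i: (-2/3)·1 + 23/10·1 + 7/3·1 = 119/30 ≠ 1 ⇒ order 0.

0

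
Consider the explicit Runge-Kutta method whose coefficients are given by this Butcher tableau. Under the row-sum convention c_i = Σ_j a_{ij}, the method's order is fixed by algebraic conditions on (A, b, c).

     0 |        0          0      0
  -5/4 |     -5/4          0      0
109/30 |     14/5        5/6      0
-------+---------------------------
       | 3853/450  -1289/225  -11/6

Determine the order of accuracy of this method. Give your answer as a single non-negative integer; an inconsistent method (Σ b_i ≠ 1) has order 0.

b = (3853/450, -1289/225, -11/6)
c = (0, -5/4, 109/30)
Ac = (0, 0, -25/24)
Σ b_i: 3853/450·1 + (-1289/225)·1 + (-11/6)·1 = 1 ✓
b·c: (-1289/225)·(-5/4) + (-11/6)·109/30 = 1/2 ✓
b·c²: (-1289/225)·25/16 + (-11/6)·11881/900 = -358057/10800 ≠ 1/3 ⇒ order 2.
b·Ac: (-11/6)·(-25/24) = 275/144 ≠ 1/6

2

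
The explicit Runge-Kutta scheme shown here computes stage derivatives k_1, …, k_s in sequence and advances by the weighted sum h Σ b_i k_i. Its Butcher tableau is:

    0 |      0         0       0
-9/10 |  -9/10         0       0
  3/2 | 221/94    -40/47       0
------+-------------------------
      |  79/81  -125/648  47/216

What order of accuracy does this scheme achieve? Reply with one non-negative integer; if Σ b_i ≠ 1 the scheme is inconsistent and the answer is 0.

b = (79/81, -125/648, 47/216)
c = (0, -9/10, 3/2)
Ac = (0, 0, 36/47)
Σ b_i: 79/81·1 + (-125/648)·1 + 47/216·1 = 1 ✓
b·c: (-125/648)·(-9/10) + 47/216·3/2 = 1/2 ✓
b·c²: (-125/648)·81/100 + 47/216·9/4 = 1/3 ✓
b·Ac: 47/216·36/47 = 1/6 ✓; 3 stages ⇒ order 3.

3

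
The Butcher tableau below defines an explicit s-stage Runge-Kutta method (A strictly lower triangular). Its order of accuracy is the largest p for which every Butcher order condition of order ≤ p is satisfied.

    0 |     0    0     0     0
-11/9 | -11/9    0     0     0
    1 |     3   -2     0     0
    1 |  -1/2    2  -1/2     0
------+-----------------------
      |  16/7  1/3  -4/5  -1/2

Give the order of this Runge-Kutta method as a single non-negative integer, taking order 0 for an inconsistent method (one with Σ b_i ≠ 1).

0

b = (16/7, 1/3, -4/5, -1/2)
c = (0, -11/9, 1, 1)
Ac = (0, 0, 22/9, -53/18)
Σ b_i: 16/7·1 + 1/3·1 + (-4/5)·1 + (-1/2)·1 = 277/210 ≠ 1 ⇒ order 0.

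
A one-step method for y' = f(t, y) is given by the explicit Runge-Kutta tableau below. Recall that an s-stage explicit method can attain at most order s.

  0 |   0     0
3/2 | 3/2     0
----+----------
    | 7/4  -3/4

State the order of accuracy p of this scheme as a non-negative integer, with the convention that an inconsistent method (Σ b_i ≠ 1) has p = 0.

1

b = (7/4, -3/4)
c = (0, 3/2)
Σ b_i: 7/4·1 + (-3/4)·1 = 1 ✓
b·c: (-3/4)·3/2 = -9/8 ≠ 1/2 ⇒ order 1.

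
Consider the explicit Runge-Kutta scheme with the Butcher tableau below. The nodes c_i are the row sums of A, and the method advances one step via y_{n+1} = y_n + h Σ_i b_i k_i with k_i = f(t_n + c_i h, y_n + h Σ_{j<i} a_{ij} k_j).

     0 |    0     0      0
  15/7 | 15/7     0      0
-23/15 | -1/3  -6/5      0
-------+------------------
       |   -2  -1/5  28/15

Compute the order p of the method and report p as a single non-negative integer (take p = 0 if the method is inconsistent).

b = (-2, -1/5, 28/15)
c = (0, 15/7, -23/15)
Ac = (0, 0, -18/7)
Σ b_i: (-2)·1 + (-1/5)·1 + 28/15·1 = -1/3 ≠ 1 ⇒ order 0.

0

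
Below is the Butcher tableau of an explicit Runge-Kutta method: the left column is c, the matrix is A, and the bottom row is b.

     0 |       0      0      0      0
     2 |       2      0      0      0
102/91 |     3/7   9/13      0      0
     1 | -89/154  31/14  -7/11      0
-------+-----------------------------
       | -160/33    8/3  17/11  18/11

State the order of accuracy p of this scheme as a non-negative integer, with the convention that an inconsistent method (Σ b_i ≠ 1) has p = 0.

b = (-160/33, 8/3, 17/11, 18/11)
c = (0, 2, 102/91, 1)
Ac = (0, 0, 18/13, 3719/1001)
Σ b_i: (-160/33)·1 + 8/3·1 + 17/11·1 + 18/11·1 = 1 ✓
b·c: 8/3·2 + 17/11·102/91 + 18/11·1 = 26132/3003 ≠ 1/2 ⇒ order 1.

1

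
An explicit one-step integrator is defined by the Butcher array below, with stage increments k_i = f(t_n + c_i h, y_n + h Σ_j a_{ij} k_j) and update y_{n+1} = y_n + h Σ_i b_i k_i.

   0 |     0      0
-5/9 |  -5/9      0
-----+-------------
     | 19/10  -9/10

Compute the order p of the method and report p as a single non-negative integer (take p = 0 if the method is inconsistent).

2

b = (19/10, -9/10)
c = (0, -5/9)
Σ b_i: 19/10·1 + (-9/10)·1 = 1 ✓
b·c: (-9/10)·(-5/9) = 1/2 ✓; 2 stages ⇒ order 2.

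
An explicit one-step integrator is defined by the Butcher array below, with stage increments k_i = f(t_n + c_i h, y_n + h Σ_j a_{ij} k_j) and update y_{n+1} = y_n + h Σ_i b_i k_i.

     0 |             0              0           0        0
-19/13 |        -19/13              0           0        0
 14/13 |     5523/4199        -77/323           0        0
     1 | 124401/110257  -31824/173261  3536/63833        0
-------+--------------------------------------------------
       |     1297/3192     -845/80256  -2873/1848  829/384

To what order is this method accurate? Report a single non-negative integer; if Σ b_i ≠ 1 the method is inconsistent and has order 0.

4

b = (1297/3192, -845/80256, -2873/1848, 829/384)
c = (0, -19/13, 14/13, 1)
Ac = (0, 0, 77/221, 272/829)
Σ b_i: 1297/3192·1 + (-845/80256)·1 + (-2873/1848)·1 + 829/384·1 = 1 ✓
b·c: (-845/80256)·(-19/13) + (-2873/1848)·14/13 + 829/384·1 = 1/2 ✓
b·c²: (-845/80256)·361/169 + (-2873/1848)·196/169 + 829/384·1 = 1/3 ✓
b·Ac: (-2873/1848)·77/221 + 829/384·272/829 = 1/6 ✓
b·c³: (-845/80256)·(-6859/2197) + (-2873/1848)·2744/2197 + 829/384·1 = 1/4 ✓
b·(c∘Ac): (-2873/1848)·1078/2873 + 829/384·272/829 = 1/8 ✓
b·Ac²: (-2873/1848)·(-1463/2873) + 829/384·(-272/829) = 1/12 ✓
b·A²c: 829/384·16/829 = 1/24 ✓; 4 stages ⇒ order 4.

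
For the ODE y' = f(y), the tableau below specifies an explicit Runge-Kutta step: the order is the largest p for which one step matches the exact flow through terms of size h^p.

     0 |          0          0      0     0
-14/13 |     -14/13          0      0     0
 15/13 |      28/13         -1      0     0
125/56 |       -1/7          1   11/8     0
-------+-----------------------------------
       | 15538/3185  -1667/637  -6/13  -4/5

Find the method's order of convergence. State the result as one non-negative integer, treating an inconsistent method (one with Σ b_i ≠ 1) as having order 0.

b = (15538/3185, -1667/637, -6/13, -4/5)
c = (0, -14/13, 15/13, 125/56)
Ac = (0, 0, 14/13, 53/104)
Σ b_i: 15538/3185·1 + (-1667/637)·1 + (-6/13)·1 + (-4/5)·1 = 1 ✓
b·c: (-1667/637)·(-14/13) + (-6/13)·15/13 + (-4/5)·125/56 = 1/2 ✓
b·c²: (-1667/637)·196/169 + (-6/13)·225/169 + (-4/5)·15625/3136 = -13151737/1722448 ≠ 1/3 ⇒ order 2.
b·Ac: (-6/13)·14/13 + (-4/5)·53/104 = -1529/1690 ≠ 1/6

2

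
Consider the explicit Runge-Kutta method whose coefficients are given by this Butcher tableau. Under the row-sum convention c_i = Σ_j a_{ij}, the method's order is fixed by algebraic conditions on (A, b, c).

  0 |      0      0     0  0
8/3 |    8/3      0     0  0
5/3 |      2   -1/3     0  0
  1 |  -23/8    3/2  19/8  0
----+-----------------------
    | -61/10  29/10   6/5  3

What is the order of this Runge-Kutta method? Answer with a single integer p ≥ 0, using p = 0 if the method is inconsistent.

1

b = (-61/10, 29/10, 6/5, 3)
c = (0, 8/3, 5/3, 1)
Ac = (0, 0, -8/9, 191/24)
Σ b_i: (-61/10)·1 + 29/10·1 + 6/5·1 + 3·1 = 1 ✓
b·c: 29/10·8/3 + 6/5·5/3 + 3·1 = 191/15 ≠ 1/2 ⇒ order 1.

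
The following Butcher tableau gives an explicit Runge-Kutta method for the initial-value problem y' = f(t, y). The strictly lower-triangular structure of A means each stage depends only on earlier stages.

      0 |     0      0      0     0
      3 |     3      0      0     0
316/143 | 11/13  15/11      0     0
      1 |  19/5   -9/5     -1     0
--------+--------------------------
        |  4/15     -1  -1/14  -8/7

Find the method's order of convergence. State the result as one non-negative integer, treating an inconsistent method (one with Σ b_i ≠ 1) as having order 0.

0

b = (4/15, -1, -1/14, -8/7)
c = (0, 3, 316/143, 1)
Ac = (0, 0, 45/11, -5441/715)
Σ b_i: 4/15·1 + (-1)·1 + (-1/14)·1 + (-8/7)·1 = -409/210 ≠ 1 ⇒ order 0.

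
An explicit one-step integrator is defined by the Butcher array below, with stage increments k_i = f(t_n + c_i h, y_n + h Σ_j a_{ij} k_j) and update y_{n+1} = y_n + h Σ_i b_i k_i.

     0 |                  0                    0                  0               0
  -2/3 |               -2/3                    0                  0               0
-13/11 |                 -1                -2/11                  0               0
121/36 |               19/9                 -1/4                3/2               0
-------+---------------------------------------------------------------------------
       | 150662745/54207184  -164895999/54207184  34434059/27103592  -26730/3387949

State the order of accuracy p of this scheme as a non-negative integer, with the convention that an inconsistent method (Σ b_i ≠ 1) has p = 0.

b = (150662745/54207184, -164895999/54207184, 34434059/27103592, -26730/3387949)
c = (0, -2/3, -13/11, 121/36)
Ac = (0, 0, 4/33, -53/33)
Σ b_i: 150662745/54207184·1 + (-164895999/54207184)·1 + 34434059/27103592·1 + (-26730/3387949)·1 = 1 ✓
b·c: (-164895999/54207184)·(-2/3) + 34434059/27103592·(-13/11) + (-26730/3387949)·121/36 = 1/2 ✓
b·c²: (-164895999/54207184)·4/9 + 34434059/27103592·169/121 + (-26730/3387949)·14641/1296 = 1/3 ✓
b·Ac: 34434059/27103592·4/33 + (-26730/3387949)·(-53/33) = 1/6 ✓
b·c³: (-164895999/54207184)·(-8/27) + 34434059/27103592·(-2197/1331) + (-26730/3387949)·1771561/46656 = -16049406875/10733022432 ≠ 1/4 ⇒ order 3.
b·(c∘Ac): 34434059/27103592·(-52/363) + (-26730/3387949)·(-583/108) = -1416886/10163847 ≠ 1/8
b·Ac²: 34434059/27103592·(-8/99) + (-26730/3387949)·4321/2178 = -39684074/335406951 ≠ 1/12
b·A²c: (-26730/3387949)·2/11 = -4860/3387949 ≠ 1/24

3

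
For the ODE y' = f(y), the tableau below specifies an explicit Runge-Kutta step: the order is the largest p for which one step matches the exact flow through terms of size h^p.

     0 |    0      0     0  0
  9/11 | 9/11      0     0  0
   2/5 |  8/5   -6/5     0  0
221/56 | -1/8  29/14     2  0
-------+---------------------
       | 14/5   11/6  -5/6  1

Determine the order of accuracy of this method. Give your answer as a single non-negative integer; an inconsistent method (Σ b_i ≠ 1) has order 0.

0

b = (14/5, 11/6, -5/6, 1)
c = (0, 9/11, 2/5, 221/56)
Ac = (0, 0, -54/55, 1921/770)
Σ b_i: 14/5·1 + 11/6·1 + (-5/6)·1 + 1·1 = 24/5 ≠ 1 ⇒ order 0.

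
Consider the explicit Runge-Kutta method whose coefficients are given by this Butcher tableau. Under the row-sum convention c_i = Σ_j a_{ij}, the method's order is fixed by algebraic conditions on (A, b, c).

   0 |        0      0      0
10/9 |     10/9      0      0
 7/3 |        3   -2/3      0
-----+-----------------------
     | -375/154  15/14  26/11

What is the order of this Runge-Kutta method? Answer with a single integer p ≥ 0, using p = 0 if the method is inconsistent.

b = (-375/154, 15/14, 26/11)
c = (0, 10/9, 7/3)
Ac = (0, 0, -20/27)
Σ b_i: (-375/154)·1 + 15/14·1 + 26/11·1 = 1 ✓
b·c: 15/14·10/9 + 26/11·7/3 = 1549/231 ≠ 1/2 ⇒ order 1.

1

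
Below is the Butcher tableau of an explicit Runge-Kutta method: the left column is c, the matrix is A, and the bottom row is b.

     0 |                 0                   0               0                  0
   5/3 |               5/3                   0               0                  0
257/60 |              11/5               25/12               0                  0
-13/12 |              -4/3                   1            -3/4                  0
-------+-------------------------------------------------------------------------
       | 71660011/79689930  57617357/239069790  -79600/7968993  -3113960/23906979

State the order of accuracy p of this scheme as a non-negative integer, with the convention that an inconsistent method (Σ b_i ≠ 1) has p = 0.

b = (71660011/79689930, 57617357/239069790, -79600/7968993, -3113960/23906979)
c = (0, 5/3, 257/60, -13/12)
Ac = (0, 0, 125/36, -371/240)
Σ b_i: 71660011/79689930·1 + 57617357/239069790·1 + (-79600/7968993)·1 + (-3113960/23906979)·1 = 1 ✓
b·c: 57617357/239069790·5/3 + (-79600/7968993)·257/60 + (-3113960/23906979)·(-13/12) = 1/2 ✓
b·c²: 57617357/239069790·25/9 + (-79600/7968993)·66049/3600 + (-3113960/23906979)·169/144 = 1/3 ✓
b·Ac: (-79600/7968993)·125/36 + (-3113960/23906979)·(-371/240) = 1/6 ✓
b·c³: 57617357/239069790·125/27 + (-79600/7968993)·16974593/216000 + (-3113960/23906979)·(-2197/1728) = 4272290261/8606512440 ≠ 1/4 ⇒ order 3.
b·(c∘Ac): (-79600/7968993)·6425/432 + (-3113960/23906979)·4823/2880 = -631180727/1721302488 ≠ 1/8
b·Ac²: (-79600/7968993)·625/108 + (-3113960/23906979)·(-158147/14400) = 3938028601/2868837480 ≠ 1/12
b·A²c: (-3113960/23906979)·(-125/48) = 48655625/143441874 ≠ 1/24

3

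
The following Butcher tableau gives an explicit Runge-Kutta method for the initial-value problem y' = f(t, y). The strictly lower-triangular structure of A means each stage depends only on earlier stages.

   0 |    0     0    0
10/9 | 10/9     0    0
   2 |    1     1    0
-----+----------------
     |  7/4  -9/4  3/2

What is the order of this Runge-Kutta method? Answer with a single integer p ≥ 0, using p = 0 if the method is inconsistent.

b = (7/4, -9/4, 3/2)
c = (0, 10/9, 2)
Ac = (0, 0, 10/9)
Σ b_i: 7/4·1 + (-9/4)·1 + 3/2·1 = 1 ✓
b·c: (-9/4)·10/9 + 3/2·2 = 1/2 ✓
b·c²: (-9/4)·100/81 + 3/2·4 = 29/9 ≠ 1/3 ⇒ order 2.
b·Ac: 3/2·10/9 = 5/3 ≠ 1/6

2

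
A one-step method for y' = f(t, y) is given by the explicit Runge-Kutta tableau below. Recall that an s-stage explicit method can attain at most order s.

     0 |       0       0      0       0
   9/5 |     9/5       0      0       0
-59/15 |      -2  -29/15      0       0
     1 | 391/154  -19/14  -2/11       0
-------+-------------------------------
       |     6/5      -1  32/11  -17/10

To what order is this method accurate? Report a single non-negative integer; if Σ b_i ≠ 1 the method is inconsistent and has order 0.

0

b = (6/5, -1, 32/11, -17/10)
c = (0, 9/5, -59/15, 1)
Ac = (0, 0, -87/25, -3991/2310)
Σ b_i: 6/5·1 + (-1)·1 + 32/11·1 + (-17/10)·1 = 31/22 ≠ 1 ⇒ order 0.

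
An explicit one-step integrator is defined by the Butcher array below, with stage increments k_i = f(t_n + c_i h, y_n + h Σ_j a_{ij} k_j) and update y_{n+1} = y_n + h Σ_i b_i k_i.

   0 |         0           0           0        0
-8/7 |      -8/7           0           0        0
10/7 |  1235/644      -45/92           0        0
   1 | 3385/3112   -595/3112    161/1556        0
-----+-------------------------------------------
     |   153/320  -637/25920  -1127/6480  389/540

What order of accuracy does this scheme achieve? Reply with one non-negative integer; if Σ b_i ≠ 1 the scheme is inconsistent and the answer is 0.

b = (153/320, -637/25920, -1127/6480, 389/540)
c = (0, -8/7, 10/7, 1)
Ac = (0, 0, 90/161, 285/778)
Σ b_i: 153/320·1 + (-637/25920)·1 + (-1127/6480)·1 + 389/540·1 = 1 ✓
b·c: (-637/25920)·(-8/7) + (-1127/6480)·10/7 + 389/540·1 = 1/2 ✓
b·c²: (-637/25920)·64/49 + (-1127/6480)·100/49 + 389/540·1 = 1/3 ✓
b·Ac: (-1127/6480)·90/161 + 389/540·285/778 = 1/6 ✓
b·c³: (-637/25920)·(-512/343) + (-1127/6480)·1000/343 + 389/540·1 = 1/4 ✓
b·(c∘Ac): (-1127/6480)·900/1127 + 389/540·285/778 = 1/8 ✓
b·Ac²: (-1127/6480)·(-720/1127) + 389/540·(-15/389) = 1/12 ✓
b·A²c: 389/540·45/778 = 1/24 ✓; 4 stages ⇒ order 4.

4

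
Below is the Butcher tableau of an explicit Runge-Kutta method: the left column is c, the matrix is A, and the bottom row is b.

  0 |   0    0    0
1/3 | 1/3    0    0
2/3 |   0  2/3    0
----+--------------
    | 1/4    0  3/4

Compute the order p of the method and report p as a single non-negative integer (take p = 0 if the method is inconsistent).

b = (1/4, 0, 3/4)
c = (0, 1/3, 2/3)
Ac = (0, 0, 2/9)
Σ b_i: 1/4·1 + 3/4·1 = 1 ✓
b·c: 3/4·2/3 = 1/2 ✓
b·c²: 3/4·4/9 = 1/3 ✓
b·Ac: 3/4·2/9 = 1/6 ✓; 3 stages ⇒ order 3.

3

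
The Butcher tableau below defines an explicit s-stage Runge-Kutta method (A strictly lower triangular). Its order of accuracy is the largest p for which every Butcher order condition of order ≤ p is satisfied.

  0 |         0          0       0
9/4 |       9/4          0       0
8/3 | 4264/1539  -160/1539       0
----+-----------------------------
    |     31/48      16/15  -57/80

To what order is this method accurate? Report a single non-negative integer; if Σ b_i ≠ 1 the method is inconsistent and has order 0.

b = (31/48, 16/15, -57/80)
c = (0, 9/4, 8/3)
Ac = (0, 0, -40/171)
Σ b_i: 31/48·1 + 16/15·1 + (-57/80)·1 = 1 ✓
b·c: 16/15·9/4 + (-57/80)·8/3 = 1/2 ✓
b·c²: 16/15·81/16 + (-57/80)·64/9 = 1/3 ✓
b·Ac: (-57/80)·(-40/171) = 1/6 ✓; 3 stages ⇒ order 3.

3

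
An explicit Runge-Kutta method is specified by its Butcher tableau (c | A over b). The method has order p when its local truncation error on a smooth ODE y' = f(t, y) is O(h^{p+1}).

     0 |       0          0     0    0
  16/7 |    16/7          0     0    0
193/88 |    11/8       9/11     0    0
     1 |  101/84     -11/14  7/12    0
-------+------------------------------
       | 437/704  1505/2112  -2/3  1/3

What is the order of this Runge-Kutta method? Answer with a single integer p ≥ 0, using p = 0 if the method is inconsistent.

2

b = (437/704, 1505/2112, -2/3, 1/3)
c = (0, 16/7, 193/88, 1)
Ac = (0, 0, 144/77, -26729/51744)
Σ b_i: 437/704·1 + 1505/2112·1 + (-2/3)·1 + 1/3·1 = 1 ✓
b·c: 1505/2112·16/7 + (-2/3)·193/88 + 1/3·1 = 1/2 ✓
b·c²: 1505/2112·256/49 + (-2/3)·37249/7744 + 1/3·1 = 23027/27104 ≠ 1/3 ⇒ order 2.
b·Ac: (-2/3)·144/77 + 1/3·(-26729/51744) = -220265/155232 ≠ 1/6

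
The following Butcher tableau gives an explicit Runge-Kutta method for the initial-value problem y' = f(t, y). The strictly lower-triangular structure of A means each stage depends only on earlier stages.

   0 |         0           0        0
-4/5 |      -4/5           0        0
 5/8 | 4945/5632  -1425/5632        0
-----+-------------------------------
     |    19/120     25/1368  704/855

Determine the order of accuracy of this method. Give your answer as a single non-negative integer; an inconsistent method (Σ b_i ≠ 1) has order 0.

3

b = (19/120, 25/1368, 704/855)
c = (0, -4/5, 5/8)
Ac = (0, 0, 285/1408)
Σ b_i: 19/120·1 + 25/1368·1 + 704/855·1 = 1 ✓
b·c: 25/1368·(-4/5) + 704/855·5/8 = 1/2 ✓
b·c²: 25/1368·16/25 + 704/855·25/64 = 1/3 ✓
b·Ac: 704/855·285/1408 = 1/6 ✓; 3 stages ⇒ order 3.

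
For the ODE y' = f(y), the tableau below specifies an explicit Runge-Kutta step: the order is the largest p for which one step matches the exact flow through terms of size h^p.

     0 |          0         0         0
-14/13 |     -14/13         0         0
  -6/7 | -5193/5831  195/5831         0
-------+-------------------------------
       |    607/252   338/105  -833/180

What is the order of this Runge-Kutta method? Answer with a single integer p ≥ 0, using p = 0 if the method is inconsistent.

b = (607/252, 338/105, -833/180)
c = (0, -14/13, -6/7)
Ac = (0, 0, -30/833)
Σ b_i: 607/252·1 + 338/105·1 + (-833/180)·1 = 1 ✓
b·c: 338/105·(-14/13) + (-833/180)·(-6/7) = 1/2 ✓
b·c²: 338/105·196/169 + (-833/180)·36/49 = 1/3 ✓
b·Ac: (-833/180)·(-30/833) = 1/6 ✓; 3 stages ⇒ order 3.

3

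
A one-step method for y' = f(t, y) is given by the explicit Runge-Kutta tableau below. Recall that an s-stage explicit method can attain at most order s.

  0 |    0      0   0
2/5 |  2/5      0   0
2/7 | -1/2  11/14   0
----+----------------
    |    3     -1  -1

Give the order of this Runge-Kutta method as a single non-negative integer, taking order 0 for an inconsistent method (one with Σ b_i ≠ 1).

b = (3, -1, -1)
c = (0, 2/5, 2/7)
Ac = (0, 0, 11/35)
Σ b_i: 3·1 + (-1)·1 + (-1)·1 = 1 ✓
b·c: (-1)·2/5 + (-1)·2/7 = -24/35 ≠ 1/2 ⇒ order 1.

1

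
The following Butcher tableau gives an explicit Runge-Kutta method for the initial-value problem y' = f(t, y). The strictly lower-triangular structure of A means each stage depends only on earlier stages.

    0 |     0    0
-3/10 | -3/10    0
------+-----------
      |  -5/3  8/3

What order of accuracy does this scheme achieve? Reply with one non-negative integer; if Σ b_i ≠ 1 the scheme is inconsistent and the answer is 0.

b = (-5/3, 8/3)
c = (0, -3/10)
Σ b_i: (-5/3)·1 + 8/3·1 = 1 ✓
b·c: 8/3·(-3/10) = -4/5 ≠ 1/2 ⇒ order 1.

1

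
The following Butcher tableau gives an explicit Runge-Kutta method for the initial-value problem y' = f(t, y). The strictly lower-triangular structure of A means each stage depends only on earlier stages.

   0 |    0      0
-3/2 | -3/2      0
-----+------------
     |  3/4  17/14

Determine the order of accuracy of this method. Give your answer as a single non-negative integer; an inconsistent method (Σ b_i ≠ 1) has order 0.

0

b = (3/4, 17/14)
c = (0, -3/2)
Σ b_i: 3/4·1 + 17/14·1 = 55/28 ≠ 1 ⇒ order 0.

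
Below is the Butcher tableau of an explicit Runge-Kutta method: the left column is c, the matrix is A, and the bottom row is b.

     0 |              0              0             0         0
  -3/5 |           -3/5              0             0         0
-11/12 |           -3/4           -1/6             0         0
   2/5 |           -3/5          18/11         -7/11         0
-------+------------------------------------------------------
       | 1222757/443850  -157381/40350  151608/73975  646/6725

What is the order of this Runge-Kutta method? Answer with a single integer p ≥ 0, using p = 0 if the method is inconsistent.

3

b = (1222757/443850, -157381/40350, 151608/73975, 646/6725)
c = (0, -3/5, -11/12, 2/5)
Ac = (0, 0, 1/10, -263/660)
Σ b_i: 1222757/443850·1 + (-157381/40350)·1 + 151608/73975·1 + 646/6725·1 = 1 ✓
b·c: (-157381/40350)·(-3/5) + 151608/73975·(-11/12) + 646/6725·2/5 = 1/2 ✓
b·c²: (-157381/40350)·9/25 + 151608/73975·121/144 + 646/6725·4/25 = 1/3 ✓
b·Ac: 151608/73975·1/10 + 646/6725·(-263/660) = 1/6 ✓
b·c³: (-157381/40350)·(-27/125) + 151608/73975·(-1331/1728) + 646/6725·8/125 = -8836217/12105000 ≠ 1/4 ⇒ order 3.
b·(c∘Ac): 151608/73975·(-11/120) + 646/6725·(-263/1650) = -1127254/5548125 ≠ 1/8
b·Ac²: 151608/73975·(-3/50) + 646/6725·2153/39600 = -285059/2421000 ≠ 1/12
b·A²c: 646/6725·(-7/110) = -2261/369875 ≠ 1/24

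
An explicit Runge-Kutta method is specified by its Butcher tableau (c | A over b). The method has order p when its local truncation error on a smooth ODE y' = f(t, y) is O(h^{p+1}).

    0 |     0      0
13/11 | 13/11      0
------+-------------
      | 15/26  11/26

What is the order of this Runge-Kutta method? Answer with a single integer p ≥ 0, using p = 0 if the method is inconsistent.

b = (15/26, 11/26)
c = (0, 13/11)
Σ b_i: 15/26·1 + 11/26·1 = 1 ✓
b·c: 11/26·13/11 = 1/2 ✓; 2 stages ⇒ order 2.

2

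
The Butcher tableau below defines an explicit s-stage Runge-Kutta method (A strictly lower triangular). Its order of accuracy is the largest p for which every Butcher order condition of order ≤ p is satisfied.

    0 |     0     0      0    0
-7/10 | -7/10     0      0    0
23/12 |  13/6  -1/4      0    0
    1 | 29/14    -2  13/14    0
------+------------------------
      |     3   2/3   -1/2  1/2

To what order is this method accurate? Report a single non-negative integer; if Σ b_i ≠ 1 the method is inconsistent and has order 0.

b = (3, 2/3, -1/2, 1/2)
c = (0, -7/10, 23/12, 1)
Ac = (0, 0, 7/40, 2671/840)
Σ b_i: 3·1 + 2/3·1 + (-1/2)·1 + 1/2·1 = 11/3 ≠ 1 ⇒ order 0.

0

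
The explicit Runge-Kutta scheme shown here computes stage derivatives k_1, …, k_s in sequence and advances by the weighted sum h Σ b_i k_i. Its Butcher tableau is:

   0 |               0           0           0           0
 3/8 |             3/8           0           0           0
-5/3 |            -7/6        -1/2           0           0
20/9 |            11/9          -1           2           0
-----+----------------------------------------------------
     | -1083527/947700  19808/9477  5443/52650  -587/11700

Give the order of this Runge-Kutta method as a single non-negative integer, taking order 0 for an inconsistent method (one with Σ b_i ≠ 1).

b = (-1083527/947700, 19808/9477, 5443/52650, -587/11700)
c = (0, 3/8, -5/3, 20/9)
Ac = (0, 0, -3/16, -89/24)
Σ b_i: (-1083527/947700)·1 + 19808/9477·1 + 5443/52650·1 + (-587/11700)·1 = 1 ✓
b·c: 19808/9477·3/8 + 5443/52650·(-5/3) + (-587/11700)·20/9 = 1/2 ✓
b·c²: 19808/9477·9/64 + 5443/52650·25/9 + (-587/11700)·400/81 = 1/3 ✓
b·Ac: 5443/52650·(-3/16) + (-587/11700)·(-89/24) = 1/6 ✓
b·c³: 19808/9477·27/512 + 5443/52650·(-125/27) + (-587/11700)·8000/729 = -1254103/1364688 ≠ 1/4 ⇒ order 3.
b·(c∘Ac): 5443/52650·5/16 + (-587/11700)·(-445/54) = 225301/505440 ≠ 1/8
b·Ac²: 5443/52650·(-9/128) + (-587/11700)·3119/576 = -11749/42120 ≠ 1/12
b·A²c: (-587/11700)·(-3/8) = 587/31200 ≠ 1/24

3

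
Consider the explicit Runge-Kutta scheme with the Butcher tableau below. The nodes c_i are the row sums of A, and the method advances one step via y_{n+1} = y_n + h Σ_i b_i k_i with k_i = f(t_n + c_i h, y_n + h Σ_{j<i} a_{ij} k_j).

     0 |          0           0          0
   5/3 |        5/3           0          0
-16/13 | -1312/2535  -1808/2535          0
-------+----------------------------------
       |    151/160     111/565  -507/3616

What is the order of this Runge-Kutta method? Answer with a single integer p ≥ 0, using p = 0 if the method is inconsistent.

b = (151/160, 111/565, -507/3616)
c = (0, 5/3, -16/13)
Ac = (0, 0, -1808/1521)
Σ b_i: 151/160·1 + 111/565·1 + (-507/3616)·1 = 1 ✓
b·c: 111/565·5/3 + (-507/3616)·(-16/13) = 1/2 ✓
b·c²: 111/565·25/9 + (-507/3616)·256/169 = 1/3 ✓
b·Ac: (-507/3616)·(-1808/1521) = 1/6 ✓; 3 stages ⇒ order 3.

3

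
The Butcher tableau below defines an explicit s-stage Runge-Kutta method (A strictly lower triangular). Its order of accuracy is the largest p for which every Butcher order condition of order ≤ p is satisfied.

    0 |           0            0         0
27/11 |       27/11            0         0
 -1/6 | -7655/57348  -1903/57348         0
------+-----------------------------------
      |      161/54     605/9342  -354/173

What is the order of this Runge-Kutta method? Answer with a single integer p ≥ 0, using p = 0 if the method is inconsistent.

3

b = (161/54, 605/9342, -354/173)
c = (0, 27/11, -1/6)
Ac = (0, 0, -173/2124)
Σ b_i: 161/54·1 + 605/9342·1 + (-354/173)·1 = 1 ✓
b·c: 605/9342·27/11 + (-354/173)·(-1/6) = 1/2 ✓
b·c²: 605/9342·729/121 + (-354/173)·1/36 = 1/3 ✓
b·Ac: (-354/173)·(-173/2124) = 1/6 ✓; 3 stages ⇒ order 3.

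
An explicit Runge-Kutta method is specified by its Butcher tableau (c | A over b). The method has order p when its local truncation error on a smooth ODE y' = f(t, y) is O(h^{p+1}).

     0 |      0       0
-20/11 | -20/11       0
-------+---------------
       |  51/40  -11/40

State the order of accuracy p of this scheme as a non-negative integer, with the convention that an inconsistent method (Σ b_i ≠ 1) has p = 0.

2

b = (51/40, -11/40)
c = (0, -20/11)
Σ b_i: 51/40·1 + (-11/40)·1 = 1 ✓
b·c: (-11/40)·(-20/11) = 1/2 ✓; 2 stages ⇒ order 2.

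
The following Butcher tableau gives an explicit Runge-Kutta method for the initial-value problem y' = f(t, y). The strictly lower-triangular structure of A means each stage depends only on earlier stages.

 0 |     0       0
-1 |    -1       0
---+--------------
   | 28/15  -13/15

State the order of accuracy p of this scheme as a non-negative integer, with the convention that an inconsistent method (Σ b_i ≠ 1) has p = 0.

1

b = (28/15, -13/15)
c = (0, -1)
Σ b_i: 28/15·1 + (-13/15)·1 = 1 ✓
b·c: (-13/15)·(-1) = 13/15 ≠ 1/2 ⇒ order 1.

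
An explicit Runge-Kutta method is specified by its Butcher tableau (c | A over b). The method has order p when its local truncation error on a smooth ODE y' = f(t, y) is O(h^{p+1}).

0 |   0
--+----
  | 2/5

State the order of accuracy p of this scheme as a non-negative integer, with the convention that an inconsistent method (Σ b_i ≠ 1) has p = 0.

0

b = (2/5)
c = (0)
Σ b_i: 2/5·1 = 2/5 ≠ 1 ⇒ order 0.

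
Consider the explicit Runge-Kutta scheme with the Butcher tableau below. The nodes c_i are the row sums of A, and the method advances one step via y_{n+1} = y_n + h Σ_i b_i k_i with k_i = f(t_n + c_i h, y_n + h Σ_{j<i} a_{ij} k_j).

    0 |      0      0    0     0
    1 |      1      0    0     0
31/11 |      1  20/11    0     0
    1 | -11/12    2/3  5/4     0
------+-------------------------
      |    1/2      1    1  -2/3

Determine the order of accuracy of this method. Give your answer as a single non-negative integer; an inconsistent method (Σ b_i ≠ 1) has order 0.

b = (1/2, 1, 1, -2/3)
c = (0, 1, 31/11, 1)
Ac = (0, 0, 20/11, 553/132)
Σ b_i: 1/2·1 + 1·1 + 1·1 + (-2/3)·1 = 11/6 ≠ 1 ⇒ order 0.

0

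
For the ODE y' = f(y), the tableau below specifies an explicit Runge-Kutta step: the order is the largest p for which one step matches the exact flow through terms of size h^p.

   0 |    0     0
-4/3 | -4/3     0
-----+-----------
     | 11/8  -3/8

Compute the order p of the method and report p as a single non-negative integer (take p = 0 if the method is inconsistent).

b = (11/8, -3/8)
c = (0, -4/3)
Σ b_i: 11/8·1 + (-3/8)·1 = 1 ✓
b·c: (-3/8)·(-4/3) = 1/2 ✓; 2 stages ⇒ order 2.

2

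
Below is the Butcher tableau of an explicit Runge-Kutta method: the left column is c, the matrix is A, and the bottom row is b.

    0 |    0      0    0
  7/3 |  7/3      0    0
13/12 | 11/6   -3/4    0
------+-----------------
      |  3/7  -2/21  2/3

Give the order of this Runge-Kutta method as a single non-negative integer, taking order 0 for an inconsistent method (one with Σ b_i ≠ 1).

2

b = (3/7, -2/21, 2/3)
c = (0, 7/3, 13/12)
Ac = (0, 0, -7/4)
Σ b_i: 3/7·1 + (-2/21)·1 + 2/3·1 = 1 ✓
b·c: (-2/21)·7/3 + 2/3·13/12 = 1/2 ✓
b·c²: (-2/21)·49/9 + 2/3·169/144 = 19/72 ≠ 1/3 ⇒ order 2.
b·Ac: 2/3·(-7/4) = -7/6 ≠ 1/6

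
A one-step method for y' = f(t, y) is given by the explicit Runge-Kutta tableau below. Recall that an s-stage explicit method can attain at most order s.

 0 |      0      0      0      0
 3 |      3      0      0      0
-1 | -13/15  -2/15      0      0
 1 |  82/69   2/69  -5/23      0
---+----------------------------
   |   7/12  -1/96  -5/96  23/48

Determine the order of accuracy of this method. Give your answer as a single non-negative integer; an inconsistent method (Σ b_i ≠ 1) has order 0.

b = (7/12, -1/96, -5/96, 23/48)
c = (0, 3, -1, 1)
Ac = (0, 0, -2/5, 7/23)
Σ b_i: 7/12·1 + (-1/96)·1 + (-5/96)·1 + 23/48·1 = 1 ✓
b·c: (-1/96)·3 + (-5/96)·(-1) + 23/48·1 = 1/2 ✓
b·c²: (-1/96)·9 + (-5/96)·1 + 23/48·1 = 1/3 ✓
b·Ac: (-5/96)·(-2/5) + 23/48·7/23 = 1/6 ✓
b·c³: (-1/96)·27 + (-5/96)·(-1) + 23/48·1 = 1/4 ✓
b·(c∘Ac): (-5/96)·2/5 + 23/48·7/23 = 1/8 ✓
b·Ac²: (-5/96)·(-6/5) + 23/48·1/23 = 1/12 ✓
b·A²c: 23/48·2/23 = 1/24 ✓; 4 stages ⇒ order 4.

4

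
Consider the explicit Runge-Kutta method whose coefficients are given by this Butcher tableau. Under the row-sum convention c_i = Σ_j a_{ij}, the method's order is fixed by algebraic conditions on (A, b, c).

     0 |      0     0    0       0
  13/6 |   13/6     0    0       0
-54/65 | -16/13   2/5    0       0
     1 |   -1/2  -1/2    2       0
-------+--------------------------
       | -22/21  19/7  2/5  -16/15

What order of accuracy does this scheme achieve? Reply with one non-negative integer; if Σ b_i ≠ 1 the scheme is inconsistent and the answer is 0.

b = (-22/21, 19/7, 2/5, -16/15)
c = (0, 13/6, -54/65, 1)
Ac = (0, 0, 13/15, -2141/780)
Σ b_i: (-22/21)·1 + 19/7·1 + 2/5·1 + (-16/15)·1 = 1 ✓
b·c: 19/7·13/6 + 2/5·(-54/65) + (-16/15)·1 = 20393/4550 ≠ 1/2 ⇒ order 1.

1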